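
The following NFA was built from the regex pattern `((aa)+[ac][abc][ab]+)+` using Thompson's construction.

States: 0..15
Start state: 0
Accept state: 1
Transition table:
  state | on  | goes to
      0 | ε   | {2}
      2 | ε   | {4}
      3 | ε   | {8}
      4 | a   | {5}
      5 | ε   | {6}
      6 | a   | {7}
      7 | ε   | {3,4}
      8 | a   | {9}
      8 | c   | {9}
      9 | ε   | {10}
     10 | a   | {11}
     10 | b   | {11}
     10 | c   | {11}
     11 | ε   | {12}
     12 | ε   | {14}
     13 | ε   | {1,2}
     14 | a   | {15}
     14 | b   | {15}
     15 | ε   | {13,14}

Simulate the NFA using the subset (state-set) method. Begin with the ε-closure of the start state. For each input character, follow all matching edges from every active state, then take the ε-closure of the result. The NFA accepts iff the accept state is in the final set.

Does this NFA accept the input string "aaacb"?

initial (ε-close {0}): {0,2,4}
'a' @ 1: {5,6}
'a' @ 2: {3,4,7,8}
'a' @ 3: {5,6,9,10}
'c' @ 4: {11,12,14}
'b' @ 5: {1,2,4,13,14,15}  [accepting]
after full input: {1,2,4,13,14,15}  (accept=1 in)

Answer: ACCEPT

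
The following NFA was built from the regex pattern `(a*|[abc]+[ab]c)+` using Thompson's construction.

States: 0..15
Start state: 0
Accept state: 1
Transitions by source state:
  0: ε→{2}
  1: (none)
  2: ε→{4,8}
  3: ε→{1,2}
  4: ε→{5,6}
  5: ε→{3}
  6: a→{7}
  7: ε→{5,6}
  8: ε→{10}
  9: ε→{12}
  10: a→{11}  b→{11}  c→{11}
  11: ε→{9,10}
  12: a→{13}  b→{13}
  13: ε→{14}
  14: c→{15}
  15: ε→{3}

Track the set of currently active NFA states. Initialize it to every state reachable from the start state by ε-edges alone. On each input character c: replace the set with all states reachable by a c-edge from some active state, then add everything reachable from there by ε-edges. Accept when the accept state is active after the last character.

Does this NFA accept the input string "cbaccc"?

start: ε-closure({0}) = {0,1,2,3,4,5,6,8,10}
'c' @ 1: {9,10,11,12}
'b' @ 2: {9,10,11,12,13,14}
'a' @ 3: {9,10,11,12,13,14}
'c' @ 4: {1,2,3,4,5,6,8,9,10,11,12,15}  ✓accept
'c' @ 5: {9,10,11,12}
'c' @ 6: {9,10,11,12}
after full input: {9,10,11,12}  (accept=1 not in)

Answer: REJECT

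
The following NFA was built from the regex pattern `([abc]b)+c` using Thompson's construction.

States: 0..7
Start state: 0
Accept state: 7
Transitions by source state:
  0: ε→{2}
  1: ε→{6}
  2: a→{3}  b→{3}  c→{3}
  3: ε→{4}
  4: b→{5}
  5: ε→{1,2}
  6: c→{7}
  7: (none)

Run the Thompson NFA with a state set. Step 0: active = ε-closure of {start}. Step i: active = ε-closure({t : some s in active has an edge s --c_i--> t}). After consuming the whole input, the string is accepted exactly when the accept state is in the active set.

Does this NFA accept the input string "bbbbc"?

start: ε-closure({0}) = {0,2}
'b' @ 1: {3,4}
'b' @ 2: {1,2,5,6}
'b' @ 3: {3,4}
'b' @ 4: {1,2,5,6}
'c' @ 5: {3,4,7}  ✓accept
final: {3,4,7}; accept 7 in set

Answer: ACCEPT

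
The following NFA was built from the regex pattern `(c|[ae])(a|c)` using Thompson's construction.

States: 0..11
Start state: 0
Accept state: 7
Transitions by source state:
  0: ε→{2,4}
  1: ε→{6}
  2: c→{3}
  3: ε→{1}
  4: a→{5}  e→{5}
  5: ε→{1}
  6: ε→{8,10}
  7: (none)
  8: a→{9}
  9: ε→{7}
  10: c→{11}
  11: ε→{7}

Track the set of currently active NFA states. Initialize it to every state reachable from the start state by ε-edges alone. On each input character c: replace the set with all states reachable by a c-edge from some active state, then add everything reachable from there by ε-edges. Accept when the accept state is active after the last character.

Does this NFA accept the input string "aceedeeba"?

Answer: REJECT

Steps:
initial (ε-close {0}): {0,2,4}
'a' @ 1: {1,5,6,8,10}
'c' @ 2: {7,11}  ✓accept
'e' @ 3: {}  — no active states
rest 'edeeba' ignored (set empty)
final: {}; accept 7 not in set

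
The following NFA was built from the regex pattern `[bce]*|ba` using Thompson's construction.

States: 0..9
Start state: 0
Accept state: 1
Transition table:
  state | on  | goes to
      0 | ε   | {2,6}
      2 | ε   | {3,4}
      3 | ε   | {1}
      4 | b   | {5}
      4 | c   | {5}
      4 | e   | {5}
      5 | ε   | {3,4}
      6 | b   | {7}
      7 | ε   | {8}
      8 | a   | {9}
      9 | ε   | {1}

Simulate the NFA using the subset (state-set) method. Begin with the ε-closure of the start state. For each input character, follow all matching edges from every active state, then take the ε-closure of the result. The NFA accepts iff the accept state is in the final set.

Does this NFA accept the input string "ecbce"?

S₀ = ε-closure({0}) = {0,1,2,3,4,6}
'e' @ 1: {1,3,4,5}  [accepting]
'c' @ 2: {1,3,4,5}  [accepting]
'b' @ 3: {1,3,4,5}  [accepting]
'c' @ 4: {1,3,4,5}  [accepting]
'e' @ 5: {1,3,4,5}  [accepting]
end set {1,3,4,5} — state 1 in

Answer: ACCEPT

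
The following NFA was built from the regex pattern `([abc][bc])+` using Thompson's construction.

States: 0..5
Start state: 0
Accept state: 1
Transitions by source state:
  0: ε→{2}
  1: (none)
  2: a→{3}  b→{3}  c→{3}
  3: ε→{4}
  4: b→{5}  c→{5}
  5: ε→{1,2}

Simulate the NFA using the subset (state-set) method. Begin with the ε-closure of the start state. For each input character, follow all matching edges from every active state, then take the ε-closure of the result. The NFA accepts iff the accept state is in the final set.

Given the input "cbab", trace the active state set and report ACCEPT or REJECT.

initial (ε-close {0}): {0,2}
'c' @ 1: {3,4}
'b' @ 2: {1,2,5}  ✓accept
'a' @ 3: {3,4}
'b' @ 4: {1,2,5}  ✓accept
final: {1,2,5}; accept 1 in set

Answer: ACCEPT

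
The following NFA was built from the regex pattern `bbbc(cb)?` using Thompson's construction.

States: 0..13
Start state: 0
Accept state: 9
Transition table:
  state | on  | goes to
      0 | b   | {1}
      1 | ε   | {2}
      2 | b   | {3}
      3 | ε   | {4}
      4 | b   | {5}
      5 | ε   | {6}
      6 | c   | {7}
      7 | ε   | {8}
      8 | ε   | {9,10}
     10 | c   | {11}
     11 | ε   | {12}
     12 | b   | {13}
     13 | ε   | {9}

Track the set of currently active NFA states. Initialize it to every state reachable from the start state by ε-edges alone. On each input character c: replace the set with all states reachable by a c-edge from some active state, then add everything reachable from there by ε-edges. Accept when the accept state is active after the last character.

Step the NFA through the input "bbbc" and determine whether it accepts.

Answer: ACCEPT

Steps:
start: ε-closure({0}) = {0}
'b' @ 1: {1,2}
'b' @ 2: {3,4}
'b' @ 3: {5,6}
'c' @ 4: {7,8,9,10}  ✓accept
after full input: {7,8,9,10}  (accept=9 in)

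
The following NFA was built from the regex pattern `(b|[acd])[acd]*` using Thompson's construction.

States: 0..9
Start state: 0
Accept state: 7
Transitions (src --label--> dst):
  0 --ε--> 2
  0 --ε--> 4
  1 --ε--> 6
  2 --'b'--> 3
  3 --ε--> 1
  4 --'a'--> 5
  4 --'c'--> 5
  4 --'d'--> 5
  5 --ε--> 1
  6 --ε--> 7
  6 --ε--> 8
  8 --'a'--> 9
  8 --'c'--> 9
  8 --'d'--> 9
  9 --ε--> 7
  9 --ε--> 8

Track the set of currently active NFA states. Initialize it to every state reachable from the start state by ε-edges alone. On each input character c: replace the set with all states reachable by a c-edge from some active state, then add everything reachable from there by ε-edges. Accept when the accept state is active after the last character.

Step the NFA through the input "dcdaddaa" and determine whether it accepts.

Answer: ACCEPT

Steps:
S₀ = ε-closure({0}) = {0,2,4}
'd' @ 1: {1,5,6,7,8}  ✓accept
'c' @ 2: {7,8,9}  ✓accept
'd' @ 3: {7,8,9}  ✓accept
'a' @ 4: {7,8,9}  ✓accept
'd' @ 5: {7,8,9}  ✓accept
'd' @ 6: {7,8,9}  ✓accept
'a' @ 7: {7,8,9}  ✓accept
'a' @ 8: {7,8,9}  ✓accept
after full input: {7,8,9}  (accept=7 in)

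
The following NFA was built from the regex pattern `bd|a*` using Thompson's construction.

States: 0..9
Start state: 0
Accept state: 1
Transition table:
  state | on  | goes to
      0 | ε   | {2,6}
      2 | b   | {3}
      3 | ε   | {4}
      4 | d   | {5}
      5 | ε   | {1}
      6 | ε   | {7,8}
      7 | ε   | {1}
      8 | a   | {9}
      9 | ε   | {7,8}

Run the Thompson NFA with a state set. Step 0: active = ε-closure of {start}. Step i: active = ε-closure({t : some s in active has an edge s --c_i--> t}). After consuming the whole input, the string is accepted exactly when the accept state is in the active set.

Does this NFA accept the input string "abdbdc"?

Answer: REJECT

Derivation:
S₀ = ε-closure({0}) = {0,1,2,6,7,8}
'a' @ 1: {1,7,8,9}  (accept∈set)
'b' @ 2: {}  — dead — no transitions
rest 'dbdc' ignored (set empty)
end set {} — state 1 not in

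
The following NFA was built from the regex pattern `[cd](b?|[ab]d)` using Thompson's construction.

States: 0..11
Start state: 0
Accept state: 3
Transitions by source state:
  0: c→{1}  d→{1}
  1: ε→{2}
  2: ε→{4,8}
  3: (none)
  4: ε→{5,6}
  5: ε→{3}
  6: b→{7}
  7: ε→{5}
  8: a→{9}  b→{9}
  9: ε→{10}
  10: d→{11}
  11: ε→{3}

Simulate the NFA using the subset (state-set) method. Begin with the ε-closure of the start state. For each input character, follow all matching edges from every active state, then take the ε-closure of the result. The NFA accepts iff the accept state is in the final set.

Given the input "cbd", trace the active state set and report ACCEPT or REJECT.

start: ε-closure({0}) = {0}
'c' @ 1: {1,2,3,4,5,6,8}  ✓accept
'b' @ 2: {3,5,7,9,10}  ✓accept
'd' @ 3: {3,11}  ✓accept
end set {3,11} — state 3 in

Answer: ACCEPT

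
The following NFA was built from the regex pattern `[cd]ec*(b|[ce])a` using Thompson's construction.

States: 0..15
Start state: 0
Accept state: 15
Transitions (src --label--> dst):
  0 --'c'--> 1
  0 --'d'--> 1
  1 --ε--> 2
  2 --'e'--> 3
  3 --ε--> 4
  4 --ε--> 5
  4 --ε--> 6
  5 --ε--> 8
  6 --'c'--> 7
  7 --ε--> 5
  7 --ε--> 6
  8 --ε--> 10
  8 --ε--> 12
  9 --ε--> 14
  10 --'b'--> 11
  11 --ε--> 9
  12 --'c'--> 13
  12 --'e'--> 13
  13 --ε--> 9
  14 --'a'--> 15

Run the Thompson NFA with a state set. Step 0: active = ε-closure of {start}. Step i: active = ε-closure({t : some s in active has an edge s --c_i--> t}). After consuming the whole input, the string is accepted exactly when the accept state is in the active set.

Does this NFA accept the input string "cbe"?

Answer: REJECT

Steps:
start: ε-closure({0}) = {0}
'c' @ 1: {1,2}
'b' @ 2: {}  — state set empty
rest 'e' ignored (set empty)
final: {}; accept 15 not in set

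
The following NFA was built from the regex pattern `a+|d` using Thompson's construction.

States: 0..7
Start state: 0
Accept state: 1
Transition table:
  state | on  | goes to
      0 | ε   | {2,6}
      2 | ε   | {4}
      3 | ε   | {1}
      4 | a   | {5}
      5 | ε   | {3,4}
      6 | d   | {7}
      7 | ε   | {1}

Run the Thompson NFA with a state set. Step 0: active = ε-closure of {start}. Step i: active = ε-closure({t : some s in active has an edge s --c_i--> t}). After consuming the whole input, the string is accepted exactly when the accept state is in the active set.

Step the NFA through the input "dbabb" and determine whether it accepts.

start: ε-closure({0}) = {0,2,4,6}
'd' @ 1: {1,7}  [accepting]
'b' @ 2: {}  — no active states
rest 'abb' ignored (set empty)
end set {} — state 1 not in

Answer: REJECT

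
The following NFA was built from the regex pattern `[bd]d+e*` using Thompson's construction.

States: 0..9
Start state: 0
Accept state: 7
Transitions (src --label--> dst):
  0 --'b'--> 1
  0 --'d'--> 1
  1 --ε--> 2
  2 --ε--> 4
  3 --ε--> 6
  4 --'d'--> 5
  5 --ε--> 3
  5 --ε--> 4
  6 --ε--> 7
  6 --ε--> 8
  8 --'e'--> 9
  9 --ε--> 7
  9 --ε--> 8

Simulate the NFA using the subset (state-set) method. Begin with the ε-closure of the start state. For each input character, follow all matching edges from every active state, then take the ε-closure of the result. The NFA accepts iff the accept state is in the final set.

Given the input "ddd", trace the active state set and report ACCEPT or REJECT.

Answer: ACCEPT

Steps:
start: ε-closure({0}) = {0}
'd' @ 1: {1,2,4}
'd' @ 2: {3,4,5,6,7,8}  (accept∈set)
'd' @ 3: {3,4,5,6,7,8}  (accept∈set)
after full input: {3,4,5,6,7,8}  (accept=7 in)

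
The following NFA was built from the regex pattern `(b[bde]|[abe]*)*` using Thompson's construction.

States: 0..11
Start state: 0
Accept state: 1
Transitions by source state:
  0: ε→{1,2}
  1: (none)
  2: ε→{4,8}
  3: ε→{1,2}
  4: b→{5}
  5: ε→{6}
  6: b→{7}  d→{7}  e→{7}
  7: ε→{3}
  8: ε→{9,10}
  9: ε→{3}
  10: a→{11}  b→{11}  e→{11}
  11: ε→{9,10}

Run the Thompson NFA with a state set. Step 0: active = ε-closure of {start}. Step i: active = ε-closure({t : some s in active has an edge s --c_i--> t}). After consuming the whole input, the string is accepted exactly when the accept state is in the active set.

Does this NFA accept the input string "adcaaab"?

Answer: REJECT

Steps:
initial (ε-close {0}): {0,1,2,3,4,8,9,10}
'a' @ 1: {1,2,3,4,8,9,10,11}  ✓accept
'd' @ 2: {}  — dead — no transitions
rest 'caaab' ignored (set empty)
final: {}; accept 1 not in set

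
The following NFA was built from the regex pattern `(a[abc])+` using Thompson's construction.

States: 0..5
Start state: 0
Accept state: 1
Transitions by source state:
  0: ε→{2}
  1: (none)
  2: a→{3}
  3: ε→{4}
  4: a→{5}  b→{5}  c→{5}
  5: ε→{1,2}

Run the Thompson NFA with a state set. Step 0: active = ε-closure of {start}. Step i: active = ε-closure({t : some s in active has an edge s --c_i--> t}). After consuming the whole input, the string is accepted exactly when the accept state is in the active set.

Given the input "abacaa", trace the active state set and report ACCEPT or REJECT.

initial (ε-close {0}): {0,2}
'a' @ 1: {3,4}
'b' @ 2: {1,2,5}  [accepting]
'a' @ 3: {3,4}
'c' @ 4: {1,2,5}  [accepting]
'a' @ 5: {3,4}
'a' @ 6: {1,2,5}  [accepting]
end set {1,2,5} — state 1 in

Answer: ACCEPT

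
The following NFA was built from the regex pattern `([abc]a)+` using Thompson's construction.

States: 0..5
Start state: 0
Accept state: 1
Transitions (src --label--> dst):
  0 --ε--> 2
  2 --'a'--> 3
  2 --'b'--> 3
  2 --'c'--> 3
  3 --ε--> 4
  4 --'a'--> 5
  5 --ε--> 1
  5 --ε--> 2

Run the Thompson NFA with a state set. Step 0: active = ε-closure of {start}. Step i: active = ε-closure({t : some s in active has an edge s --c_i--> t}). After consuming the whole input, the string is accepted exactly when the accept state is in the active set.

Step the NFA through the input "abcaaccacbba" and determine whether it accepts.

initial (ε-close {0}): {0,2}
'a' @ 1: {3,4}
'b' @ 2: {}  — dead — no transitions
rest 'caaccacbba' ignored (set empty)
after full input: {}  (accept=1 not in)

Answer: REJECT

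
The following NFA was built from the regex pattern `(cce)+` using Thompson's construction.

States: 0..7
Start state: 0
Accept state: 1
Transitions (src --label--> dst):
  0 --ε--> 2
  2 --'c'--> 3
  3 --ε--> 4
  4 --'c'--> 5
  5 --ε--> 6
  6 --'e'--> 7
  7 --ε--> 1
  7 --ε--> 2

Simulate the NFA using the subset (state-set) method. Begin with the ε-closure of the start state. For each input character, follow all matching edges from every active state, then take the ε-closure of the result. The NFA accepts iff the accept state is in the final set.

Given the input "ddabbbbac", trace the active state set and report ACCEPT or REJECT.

Answer: REJECT

Derivation:
start: ε-closure({0}) = {0,2}
'd' @ 1: {}  — state set empty
rest 'dabbbbac' ignored (set empty)
end set {} — state 1 not in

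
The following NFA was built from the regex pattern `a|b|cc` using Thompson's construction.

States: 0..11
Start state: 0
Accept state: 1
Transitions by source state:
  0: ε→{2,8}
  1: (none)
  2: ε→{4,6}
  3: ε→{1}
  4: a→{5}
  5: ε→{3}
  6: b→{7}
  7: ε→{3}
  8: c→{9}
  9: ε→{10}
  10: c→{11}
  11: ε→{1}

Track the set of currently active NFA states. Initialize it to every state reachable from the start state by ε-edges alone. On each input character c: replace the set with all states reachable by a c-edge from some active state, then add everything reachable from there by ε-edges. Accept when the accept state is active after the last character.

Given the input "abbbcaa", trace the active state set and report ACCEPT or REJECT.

S₀ = ε-closure({0}) = {0,2,4,6,8}
'a' @ 1: {1,3,5}  [accepting]
'b' @ 2: {}  — no active states
rest 'bbcaa' ignored (set empty)
end set {} — state 1 not in

Answer: REJECT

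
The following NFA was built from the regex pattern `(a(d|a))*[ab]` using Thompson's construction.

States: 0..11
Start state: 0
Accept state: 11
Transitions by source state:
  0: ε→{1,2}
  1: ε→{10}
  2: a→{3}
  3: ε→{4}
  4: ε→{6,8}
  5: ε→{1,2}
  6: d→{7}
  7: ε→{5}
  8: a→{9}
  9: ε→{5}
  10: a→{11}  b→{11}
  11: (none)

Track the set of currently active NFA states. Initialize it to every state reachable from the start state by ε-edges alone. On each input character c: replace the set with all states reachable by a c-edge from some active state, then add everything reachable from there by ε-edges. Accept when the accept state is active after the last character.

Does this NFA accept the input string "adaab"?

initial (ε-close {0}): {0,1,2,10}
'a' @ 1: {3,4,6,8,11}  ✓accept
'd' @ 2: {1,2,5,7,10}
'a' @ 3: {3,4,6,8,11}  ✓accept
'a' @ 4: {1,2,5,9,10}
'b' @ 5: {11}  ✓accept
after full input: {11}  (accept=11 in)

Answer: ACCEPT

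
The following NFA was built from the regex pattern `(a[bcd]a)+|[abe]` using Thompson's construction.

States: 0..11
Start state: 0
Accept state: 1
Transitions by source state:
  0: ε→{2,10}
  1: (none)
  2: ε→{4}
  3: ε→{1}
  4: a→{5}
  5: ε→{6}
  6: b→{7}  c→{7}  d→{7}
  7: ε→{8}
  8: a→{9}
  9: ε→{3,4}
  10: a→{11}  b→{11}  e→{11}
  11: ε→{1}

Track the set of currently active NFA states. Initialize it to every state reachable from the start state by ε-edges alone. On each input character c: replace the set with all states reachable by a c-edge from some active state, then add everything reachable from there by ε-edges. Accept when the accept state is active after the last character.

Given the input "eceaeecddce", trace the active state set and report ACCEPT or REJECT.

Answer: REJECT

Trace:
start: ε-closure({0}) = {0,2,4,10}
'e' @ 1: {1,11}  (accept∈set)
'c' @ 2: {}  — dead — no transitions
rest 'eaeecddce' ignored (set empty)
after full input: {}  (accept=1 not in)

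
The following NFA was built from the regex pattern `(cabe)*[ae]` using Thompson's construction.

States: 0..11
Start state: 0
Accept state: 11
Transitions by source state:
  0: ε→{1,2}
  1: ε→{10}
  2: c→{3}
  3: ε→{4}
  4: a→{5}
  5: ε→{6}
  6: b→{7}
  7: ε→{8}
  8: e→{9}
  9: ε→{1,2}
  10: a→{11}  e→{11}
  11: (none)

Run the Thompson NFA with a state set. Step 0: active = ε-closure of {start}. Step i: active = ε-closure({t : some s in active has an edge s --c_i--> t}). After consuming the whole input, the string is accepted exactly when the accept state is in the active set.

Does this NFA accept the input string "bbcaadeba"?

S₀ = ε-closure({0}) = {0,1,2,10}
'b' @ 1: {}  — dead — no transitions
rest 'bcaadeba' ignored (set empty)
after full input: {}  (accept=11 not in)

Answer: REJECT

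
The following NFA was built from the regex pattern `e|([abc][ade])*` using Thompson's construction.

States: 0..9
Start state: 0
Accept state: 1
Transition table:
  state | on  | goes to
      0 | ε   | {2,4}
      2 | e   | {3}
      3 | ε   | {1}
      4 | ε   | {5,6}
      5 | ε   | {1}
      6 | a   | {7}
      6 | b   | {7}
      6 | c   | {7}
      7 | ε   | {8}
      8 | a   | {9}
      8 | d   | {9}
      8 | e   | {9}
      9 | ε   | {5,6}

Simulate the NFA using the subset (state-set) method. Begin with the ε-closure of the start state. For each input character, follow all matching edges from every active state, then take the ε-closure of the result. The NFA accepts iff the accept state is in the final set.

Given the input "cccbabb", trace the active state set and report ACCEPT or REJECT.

start: ε-closure({0}) = {0,1,2,4,5,6}
'c' @ 1: {7,8}
'c' @ 2: {}  — state set empty
rest 'cbabb' ignored (set empty)
final: {}; accept 1 not in set

Answer: REJECT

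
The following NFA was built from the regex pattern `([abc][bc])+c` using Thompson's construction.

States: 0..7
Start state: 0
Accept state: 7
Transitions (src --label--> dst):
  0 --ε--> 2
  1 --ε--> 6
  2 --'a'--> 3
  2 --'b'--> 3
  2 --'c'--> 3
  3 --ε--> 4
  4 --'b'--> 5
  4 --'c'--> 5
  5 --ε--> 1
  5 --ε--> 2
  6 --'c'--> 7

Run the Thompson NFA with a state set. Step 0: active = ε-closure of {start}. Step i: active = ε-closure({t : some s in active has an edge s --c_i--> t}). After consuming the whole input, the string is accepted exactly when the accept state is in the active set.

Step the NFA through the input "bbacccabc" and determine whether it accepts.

Answer: ACCEPT

Trace:
S₀ = ε-closure({0}) = {0,2}
'b' @ 1: {3,4}
'b' @ 2: {1,2,5,6}
'a' @ 3: {3,4}
'c' @ 4: {1,2,5,6}
'c' @ 5: {3,4,7}  (accept∈set)
'c' @ 6: {1,2,5,6}
'a' @ 7: {3,4}
'b' @ 8: {1,2,5,6}
'c' @ 9: {3,4,7}  (accept∈set)
final: {3,4,7}; accept 7 in set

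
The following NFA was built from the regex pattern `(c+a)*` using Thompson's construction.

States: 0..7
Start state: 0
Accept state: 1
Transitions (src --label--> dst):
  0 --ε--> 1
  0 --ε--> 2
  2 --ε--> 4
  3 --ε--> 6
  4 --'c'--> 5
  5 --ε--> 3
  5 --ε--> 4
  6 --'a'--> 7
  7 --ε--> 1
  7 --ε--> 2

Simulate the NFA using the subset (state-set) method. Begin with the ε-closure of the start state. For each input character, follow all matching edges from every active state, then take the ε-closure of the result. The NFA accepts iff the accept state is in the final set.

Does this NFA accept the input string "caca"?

Answer: ACCEPT

Steps:
initial (ε-close {0}): {0,1,2,4}
'c' @ 1: {3,4,5,6}
'a' @ 2: {1,2,4,7}  ✓accept
'c' @ 3: {3,4,5,6}
'a' @ 4: {1,2,4,7}  ✓accept
final: {1,2,4,7}; accept 1 in set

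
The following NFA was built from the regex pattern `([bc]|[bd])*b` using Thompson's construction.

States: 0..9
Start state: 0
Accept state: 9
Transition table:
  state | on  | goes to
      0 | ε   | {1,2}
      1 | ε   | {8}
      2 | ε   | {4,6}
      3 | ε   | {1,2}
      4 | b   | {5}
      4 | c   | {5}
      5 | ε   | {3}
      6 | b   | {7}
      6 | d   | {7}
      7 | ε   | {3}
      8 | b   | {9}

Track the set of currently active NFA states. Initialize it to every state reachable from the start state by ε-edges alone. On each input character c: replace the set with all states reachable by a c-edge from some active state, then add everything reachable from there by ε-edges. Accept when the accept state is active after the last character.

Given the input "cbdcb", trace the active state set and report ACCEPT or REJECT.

Answer: ACCEPT

Derivation:
S₀ = ε-closure({0}) = {0,1,2,4,6,8}
'c' @ 1: {1,2,3,4,5,6,8}
'b' @ 2: {1,2,3,4,5,6,7,8,9}  [accepting]
'd' @ 3: {1,2,3,4,6,7,8}
'c' @ 4: {1,2,3,4,5,6,8}
'b' @ 5: {1,2,3,4,5,6,7,8,9}  [accepting]
final: {1,2,3,4,5,6,7,8,9}; accept 9 in set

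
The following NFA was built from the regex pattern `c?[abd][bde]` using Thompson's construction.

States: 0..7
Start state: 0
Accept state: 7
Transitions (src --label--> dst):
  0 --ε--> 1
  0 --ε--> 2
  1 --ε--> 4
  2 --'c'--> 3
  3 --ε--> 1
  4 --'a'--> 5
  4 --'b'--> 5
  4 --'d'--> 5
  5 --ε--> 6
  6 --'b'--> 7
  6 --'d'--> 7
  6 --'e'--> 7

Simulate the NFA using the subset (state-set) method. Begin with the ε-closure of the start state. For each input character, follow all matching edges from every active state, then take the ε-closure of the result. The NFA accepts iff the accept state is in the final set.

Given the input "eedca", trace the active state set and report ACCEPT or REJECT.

start: ε-closure({0}) = {0,1,2,4}
'e' @ 1: {}  — no active states
rest 'edca' ignored (set empty)
final: {}; accept 7 not in set

Answer: REJECT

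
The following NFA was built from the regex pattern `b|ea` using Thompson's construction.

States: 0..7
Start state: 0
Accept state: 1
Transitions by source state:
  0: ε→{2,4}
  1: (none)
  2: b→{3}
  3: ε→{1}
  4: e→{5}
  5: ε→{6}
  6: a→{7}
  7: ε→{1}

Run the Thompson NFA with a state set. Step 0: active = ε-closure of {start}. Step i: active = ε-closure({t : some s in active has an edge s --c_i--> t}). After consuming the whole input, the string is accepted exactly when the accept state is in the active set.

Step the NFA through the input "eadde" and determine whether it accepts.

Answer: REJECT

Derivation:
S₀ = ε-closure({0}) = {0,2,4}
'e' @ 1: {5,6}
'a' @ 2: {1,7}  [accepting]
'd' @ 3: {}  — state set empty
rest 'de' ignored (set empty)
end set {} — state 1 not in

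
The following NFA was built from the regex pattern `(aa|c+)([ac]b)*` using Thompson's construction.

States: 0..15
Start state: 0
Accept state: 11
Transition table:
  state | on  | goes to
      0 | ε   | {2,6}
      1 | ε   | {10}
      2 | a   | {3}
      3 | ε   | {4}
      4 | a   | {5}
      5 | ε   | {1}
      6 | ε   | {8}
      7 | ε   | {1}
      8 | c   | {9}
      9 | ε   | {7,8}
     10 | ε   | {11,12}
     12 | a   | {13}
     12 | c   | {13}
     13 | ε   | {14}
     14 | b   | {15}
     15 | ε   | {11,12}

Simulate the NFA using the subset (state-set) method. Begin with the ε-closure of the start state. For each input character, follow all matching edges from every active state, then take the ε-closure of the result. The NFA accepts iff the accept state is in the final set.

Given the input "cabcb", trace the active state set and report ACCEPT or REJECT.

initial (ε-close {0}): {0,2,6,8}
'c' @ 1: {1,7,8,9,10,11,12}  [accepting]
'a' @ 2: {13,14}
'b' @ 3: {11,12,15}  [accepting]
'c' @ 4: {13,14}
'b' @ 5: {11,12,15}  [accepting]
final: {11,12,15}; accept 11 in set

Answer: ACCEPT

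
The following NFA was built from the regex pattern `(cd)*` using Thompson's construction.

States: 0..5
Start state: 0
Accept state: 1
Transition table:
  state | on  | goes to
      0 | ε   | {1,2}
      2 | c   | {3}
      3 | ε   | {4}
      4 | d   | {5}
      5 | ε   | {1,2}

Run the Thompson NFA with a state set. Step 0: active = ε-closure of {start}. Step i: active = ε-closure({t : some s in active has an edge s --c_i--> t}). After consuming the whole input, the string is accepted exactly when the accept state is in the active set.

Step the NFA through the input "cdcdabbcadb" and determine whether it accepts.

Answer: REJECT

Trace:
start: ε-closure({0}) = {0,1,2}
'c' @ 1: {3,4}
'd' @ 2: {1,2,5}  ✓accept
'c' @ 3: {3,4}
'd' @ 4: {1,2,5}  ✓accept
'a' @ 5: {}  — no active states
rest 'bbcadb' ignored (set empty)
after full input: {}  (accept=1 not in)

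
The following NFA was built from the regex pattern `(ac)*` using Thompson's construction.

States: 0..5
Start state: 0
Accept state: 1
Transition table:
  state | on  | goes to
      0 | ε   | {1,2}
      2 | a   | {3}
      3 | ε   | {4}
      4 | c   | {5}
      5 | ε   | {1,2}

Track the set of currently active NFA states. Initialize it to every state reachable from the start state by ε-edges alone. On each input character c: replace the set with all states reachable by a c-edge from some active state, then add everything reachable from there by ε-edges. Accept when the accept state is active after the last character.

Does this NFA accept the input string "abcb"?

Answer: REJECT

Steps:
start: ε-closure({0}) = {0,1,2}
'a' @ 1: {3,4}
'b' @ 2: {}  — dead — no transitions
rest 'cb' ignored (set empty)
end set {} — state 1 not in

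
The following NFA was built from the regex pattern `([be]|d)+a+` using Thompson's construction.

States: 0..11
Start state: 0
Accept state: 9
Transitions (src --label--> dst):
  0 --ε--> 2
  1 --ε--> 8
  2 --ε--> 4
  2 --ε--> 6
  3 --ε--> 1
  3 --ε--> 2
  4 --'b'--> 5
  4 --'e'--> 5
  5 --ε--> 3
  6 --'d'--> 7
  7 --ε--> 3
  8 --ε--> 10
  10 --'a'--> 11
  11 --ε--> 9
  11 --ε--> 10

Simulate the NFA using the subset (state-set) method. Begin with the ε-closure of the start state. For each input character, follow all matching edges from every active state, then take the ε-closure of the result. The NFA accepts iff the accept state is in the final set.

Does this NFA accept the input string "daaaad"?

Answer: REJECT

Derivation:
S₀ = ε-closure({0}) = {0,2,4,6}
'd' @ 1: {1,2,3,4,6,7,8,10}
'a' @ 2: {9,10,11}  [accepting]
'a' @ 3: {9,10,11}  [accepting]
'a' @ 4: {9,10,11}  [accepting]
'a' @ 5: {9,10,11}  [accepting]
'd' @ 6: {}  — dead — no transitions
final: {}; accept 9 not in set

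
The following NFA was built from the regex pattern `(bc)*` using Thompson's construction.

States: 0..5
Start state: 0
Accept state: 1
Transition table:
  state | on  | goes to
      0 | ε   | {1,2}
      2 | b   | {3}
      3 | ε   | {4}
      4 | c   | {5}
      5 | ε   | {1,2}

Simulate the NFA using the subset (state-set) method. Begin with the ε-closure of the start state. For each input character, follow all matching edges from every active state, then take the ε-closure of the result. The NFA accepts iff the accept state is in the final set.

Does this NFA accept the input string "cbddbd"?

Answer: REJECT

Trace:
S₀ = ε-closure({0}) = {0,1,2}
'c' @ 1: {}  — state set empty
rest 'bddbd' ignored (set empty)
final: {}; accept 1 not in set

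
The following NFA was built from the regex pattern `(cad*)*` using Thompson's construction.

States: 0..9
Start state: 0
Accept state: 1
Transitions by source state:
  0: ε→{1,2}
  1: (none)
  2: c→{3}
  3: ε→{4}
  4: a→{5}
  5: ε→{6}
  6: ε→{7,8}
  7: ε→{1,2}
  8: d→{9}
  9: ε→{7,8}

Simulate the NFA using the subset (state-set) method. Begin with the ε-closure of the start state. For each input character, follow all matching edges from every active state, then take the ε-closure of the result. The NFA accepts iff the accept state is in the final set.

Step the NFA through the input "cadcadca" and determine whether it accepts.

S₀ = ε-closure({0}) = {0,1,2}
'c' @ 1: {3,4}
'a' @ 2: {1,2,5,6,7,8}  [accepting]
'd' @ 3: {1,2,7,8,9}  [accepting]
'c' @ 4: {3,4}
'a' @ 5: {1,2,5,6,7,8}  [accepting]
'd' @ 6: {1,2,7,8,9}  [accepting]
'c' @ 7: {3,4}
'a' @ 8: {1,2,5,6,7,8}  [accepting]
after full input: {1,2,5,6,7,8}  (accept=1 in)

Answer: ACCEPT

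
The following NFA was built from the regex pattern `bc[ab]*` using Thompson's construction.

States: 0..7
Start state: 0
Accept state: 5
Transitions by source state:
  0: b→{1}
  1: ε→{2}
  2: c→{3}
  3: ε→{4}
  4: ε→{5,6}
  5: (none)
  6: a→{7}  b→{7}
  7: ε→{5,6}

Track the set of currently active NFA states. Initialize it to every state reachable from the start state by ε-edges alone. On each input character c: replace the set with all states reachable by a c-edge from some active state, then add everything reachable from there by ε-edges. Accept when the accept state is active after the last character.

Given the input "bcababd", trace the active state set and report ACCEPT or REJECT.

Answer: REJECT

Steps:
initial (ε-close {0}): {0}
'b' @ 1: {1,2}
'c' @ 2: {3,4,5,6}  ✓accept
'a' @ 3: {5,6,7}  ✓accept
'b' @ 4: {5,6,7}  ✓accept
'a' @ 5: {5,6,7}  ✓accept
'b' @ 6: {5,6,7}  ✓accept
'd' @ 7: {}  — state set empty
after full input: {}  (accept=5 not in)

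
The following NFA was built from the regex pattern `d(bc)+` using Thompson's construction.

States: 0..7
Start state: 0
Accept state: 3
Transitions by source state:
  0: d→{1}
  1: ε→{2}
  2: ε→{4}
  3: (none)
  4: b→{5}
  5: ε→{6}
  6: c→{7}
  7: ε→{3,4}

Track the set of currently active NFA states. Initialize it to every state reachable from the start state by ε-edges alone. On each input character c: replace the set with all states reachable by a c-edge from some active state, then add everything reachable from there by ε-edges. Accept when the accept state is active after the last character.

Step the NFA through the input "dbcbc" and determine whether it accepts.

S₀ = ε-closure({0}) = {0}
'd' @ 1: {1,2,4}
'b' @ 2: {5,6}
'c' @ 3: {3,4,7}  ✓accept
'b' @ 4: {5,6}
'c' @ 5: {3,4,7}  ✓accept
end set {3,4,7} — state 3 in

Answer: ACCEPT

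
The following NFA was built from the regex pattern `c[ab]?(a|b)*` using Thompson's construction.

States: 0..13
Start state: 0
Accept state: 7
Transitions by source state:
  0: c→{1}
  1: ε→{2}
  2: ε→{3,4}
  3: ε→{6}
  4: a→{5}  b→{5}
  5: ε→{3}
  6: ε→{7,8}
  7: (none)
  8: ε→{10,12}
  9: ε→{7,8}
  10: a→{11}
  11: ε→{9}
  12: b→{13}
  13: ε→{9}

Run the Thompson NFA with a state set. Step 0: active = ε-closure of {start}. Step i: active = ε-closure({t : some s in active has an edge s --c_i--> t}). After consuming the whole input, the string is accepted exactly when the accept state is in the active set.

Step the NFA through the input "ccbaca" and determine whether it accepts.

start: ε-closure({0}) = {0}
'c' @ 1: {1,2,3,4,6,7,8,10,12}  ✓accept
'c' @ 2: {}  — state set empty
rest 'baca' ignored (set empty)
end set {} — state 7 not in

Answer: REJECT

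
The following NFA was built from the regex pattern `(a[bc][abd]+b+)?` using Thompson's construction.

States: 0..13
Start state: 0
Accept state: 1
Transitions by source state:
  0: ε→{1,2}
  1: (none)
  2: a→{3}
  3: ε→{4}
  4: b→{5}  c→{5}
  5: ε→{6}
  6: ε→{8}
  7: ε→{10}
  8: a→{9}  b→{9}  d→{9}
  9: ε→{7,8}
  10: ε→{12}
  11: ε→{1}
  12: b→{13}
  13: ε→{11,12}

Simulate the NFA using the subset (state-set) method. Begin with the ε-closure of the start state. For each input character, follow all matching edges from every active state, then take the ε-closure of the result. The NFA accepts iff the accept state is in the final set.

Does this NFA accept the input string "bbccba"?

Answer: REJECT

Trace:
initial (ε-close {0}): {0,1,2}
'b' @ 1: {}  — dead — no transitions
rest 'bccba' ignored (set empty)
end set {} — state 1 not in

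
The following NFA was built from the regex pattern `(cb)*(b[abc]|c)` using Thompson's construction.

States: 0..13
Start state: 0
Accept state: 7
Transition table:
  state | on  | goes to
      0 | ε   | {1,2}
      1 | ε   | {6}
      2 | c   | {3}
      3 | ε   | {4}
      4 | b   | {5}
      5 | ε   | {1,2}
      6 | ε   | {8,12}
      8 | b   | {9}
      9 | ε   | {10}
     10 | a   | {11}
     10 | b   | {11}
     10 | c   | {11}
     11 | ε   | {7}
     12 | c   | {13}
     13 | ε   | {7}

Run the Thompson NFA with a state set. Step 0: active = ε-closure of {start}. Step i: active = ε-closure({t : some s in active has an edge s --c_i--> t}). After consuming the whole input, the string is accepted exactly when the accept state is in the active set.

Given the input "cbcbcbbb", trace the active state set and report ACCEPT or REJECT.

S₀ = ε-closure({0}) = {0,1,2,6,8,12}
'c' @ 1: {3,4,7,13}  [accepting]
'b' @ 2: {1,2,5,6,8,12}
'c' @ 3: {3,4,7,13}  [accepting]
'b' @ 4: {1,2,5,6,8,12}
'c' @ 5: {3,4,7,13}  [accepting]
'b' @ 6: {1,2,5,6,8,12}
'b' @ 7: {9,10}
'b' @ 8: {7,11}  [accepting]
final: {7,11}; accept 7 in set

Answer: ACCEPT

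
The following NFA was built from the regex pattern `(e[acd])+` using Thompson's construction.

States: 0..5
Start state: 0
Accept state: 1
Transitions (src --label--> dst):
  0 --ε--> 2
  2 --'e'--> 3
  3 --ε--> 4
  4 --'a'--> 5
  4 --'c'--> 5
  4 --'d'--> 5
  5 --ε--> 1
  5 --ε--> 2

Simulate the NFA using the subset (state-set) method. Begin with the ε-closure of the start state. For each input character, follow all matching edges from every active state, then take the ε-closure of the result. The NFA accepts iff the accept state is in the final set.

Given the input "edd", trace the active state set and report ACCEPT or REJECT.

S₀ = ε-closure({0}) = {0,2}
'e' @ 1: {3,4}
'd' @ 2: {1,2,5}  ✓accept
'd' @ 3: {}  — dead — no transitions
after full input: {}  (accept=1 not in)

Answer: REJECT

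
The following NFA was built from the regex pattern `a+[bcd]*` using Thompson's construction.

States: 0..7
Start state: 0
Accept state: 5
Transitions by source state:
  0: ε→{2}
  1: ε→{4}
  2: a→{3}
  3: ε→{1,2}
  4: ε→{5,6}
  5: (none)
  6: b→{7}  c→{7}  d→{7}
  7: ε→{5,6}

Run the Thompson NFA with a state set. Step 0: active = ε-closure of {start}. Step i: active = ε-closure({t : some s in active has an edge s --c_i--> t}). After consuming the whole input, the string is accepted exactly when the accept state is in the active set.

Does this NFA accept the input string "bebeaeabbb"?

start: ε-closure({0}) = {0,2}
'b' @ 1: {}  — no active states
rest 'ebeaeabbb' ignored (set empty)
final: {}; accept 5 not in set

Answer: REJECT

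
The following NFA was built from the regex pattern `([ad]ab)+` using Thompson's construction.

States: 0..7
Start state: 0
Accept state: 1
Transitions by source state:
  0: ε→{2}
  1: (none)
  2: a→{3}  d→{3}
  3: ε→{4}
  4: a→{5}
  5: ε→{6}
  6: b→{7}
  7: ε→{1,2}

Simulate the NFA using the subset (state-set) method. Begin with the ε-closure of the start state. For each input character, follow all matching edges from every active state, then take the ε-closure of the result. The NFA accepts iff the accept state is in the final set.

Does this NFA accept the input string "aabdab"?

Answer: ACCEPT

Trace:
S₀ = ε-closure({0}) = {0,2}
'a' @ 1: {3,4}
'a' @ 2: {5,6}
'b' @ 3: {1,2,7}  ✓accept
'd' @ 4: {3,4}
'a' @ 5: {5,6}
'b' @ 6: {1,2,7}  ✓accept
after full input: {1,2,7}  (accept=1 in)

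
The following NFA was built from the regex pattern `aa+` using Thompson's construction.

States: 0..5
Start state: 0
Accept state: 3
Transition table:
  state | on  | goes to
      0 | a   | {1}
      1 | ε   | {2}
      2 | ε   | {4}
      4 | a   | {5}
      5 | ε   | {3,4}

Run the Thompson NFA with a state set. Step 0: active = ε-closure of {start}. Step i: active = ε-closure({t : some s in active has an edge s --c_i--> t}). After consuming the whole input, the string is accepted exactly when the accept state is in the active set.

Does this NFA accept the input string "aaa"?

Answer: ACCEPT

Trace:
initial (ε-close {0}): {0}
'a' @ 1: {1,2,4}
'a' @ 2: {3,4,5}  ✓accept
'a' @ 3: {3,4,5}  ✓accept
end set {3,4,5} — state 3 in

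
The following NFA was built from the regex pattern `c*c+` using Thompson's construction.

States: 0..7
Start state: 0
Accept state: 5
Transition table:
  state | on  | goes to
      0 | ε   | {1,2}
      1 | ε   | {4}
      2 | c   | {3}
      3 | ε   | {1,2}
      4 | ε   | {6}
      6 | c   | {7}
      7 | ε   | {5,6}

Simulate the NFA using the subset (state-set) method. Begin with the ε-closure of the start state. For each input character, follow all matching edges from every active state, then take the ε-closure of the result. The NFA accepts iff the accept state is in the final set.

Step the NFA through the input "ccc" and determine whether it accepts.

start: ε-closure({0}) = {0,1,2,4,6}
'c' @ 1: {1,2,3,4,5,6,7}  [accepting]
'c' @ 2: {1,2,3,4,5,6,7}  [accepting]
'c' @ 3: {1,2,3,4,5,6,7}  [accepting]
final: {1,2,3,4,5,6,7}; accept 5 in set

Answer: ACCEPT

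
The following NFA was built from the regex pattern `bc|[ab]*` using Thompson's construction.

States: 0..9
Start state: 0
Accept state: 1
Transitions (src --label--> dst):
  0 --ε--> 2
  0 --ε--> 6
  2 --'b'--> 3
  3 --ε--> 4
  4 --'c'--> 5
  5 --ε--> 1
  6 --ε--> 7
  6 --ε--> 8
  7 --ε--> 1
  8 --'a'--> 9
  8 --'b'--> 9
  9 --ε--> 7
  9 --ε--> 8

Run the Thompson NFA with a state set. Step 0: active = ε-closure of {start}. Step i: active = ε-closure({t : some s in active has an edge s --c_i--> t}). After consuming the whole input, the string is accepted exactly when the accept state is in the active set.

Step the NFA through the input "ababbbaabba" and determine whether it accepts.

Answer: ACCEPT

Trace:
initial (ε-close {0}): {0,1,2,6,7,8}
'a' @ 1: {1,7,8,9}  (accept∈set)
'b' @ 2: {1,7,8,9}  (accept∈set)
'a' @ 3: {1,7,8,9}  (accept∈set)
'b' @ 4: {1,7,8,9}  (accept∈set)
'b' @ 5: {1,7,8,9}  (accept∈set)
'b' @ 6: {1,7,8,9}  (accept∈set)
'a' @ 7: {1,7,8,9}  (accept∈set)
'a' @ 8: {1,7,8,9}  (accept∈set)
'b' @ 9: {1,7,8,9}  (accept∈set)
'b' @ 10: {1,7,8,9}  (accept∈set)
'a' @ 11: {1,7,8,9}  (accept∈set)
end set {1,7,8,9} — state 1 in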